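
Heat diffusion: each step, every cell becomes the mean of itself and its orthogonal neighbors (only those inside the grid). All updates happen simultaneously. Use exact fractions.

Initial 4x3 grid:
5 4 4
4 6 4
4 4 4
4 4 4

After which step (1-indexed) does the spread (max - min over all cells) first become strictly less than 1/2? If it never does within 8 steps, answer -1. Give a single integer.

Answer: 3

Derivation:
Step 1: max=19/4, min=4, spread=3/4
Step 2: max=83/18, min=4, spread=11/18
Step 3: max=64651/14400, min=813/200, spread=1223/2880
  -> spread < 1/2 first at step 3
Step 4: max=578791/129600, min=14791/3600, spread=9263/25920
Step 5: max=228691411/51840000, min=2986013/720000, spread=547939/2073600
Step 6: max=2051447101/466560000, min=3378301/810000, spread=4221829/18662400
Step 7: max=122367620159/27993600000, min=3623569751/864000000, spread=24819801133/139968000000
Step 8: max=7319061373981/1679616000000, min=98171886623/23328000000, spread=2005484297/13436928000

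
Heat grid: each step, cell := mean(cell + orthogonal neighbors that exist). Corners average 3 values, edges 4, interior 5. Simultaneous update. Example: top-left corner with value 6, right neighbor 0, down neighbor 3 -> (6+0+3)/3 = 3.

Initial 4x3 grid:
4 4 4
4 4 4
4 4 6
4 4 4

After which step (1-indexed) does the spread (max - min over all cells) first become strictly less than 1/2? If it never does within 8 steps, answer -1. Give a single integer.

Answer: 3

Derivation:
Step 1: max=14/3, min=4, spread=2/3
Step 2: max=271/60, min=4, spread=31/60
Step 3: max=2371/540, min=4, spread=211/540
  -> spread < 1/2 first at step 3
Step 4: max=232897/54000, min=3647/900, spread=14077/54000
Step 5: max=2084407/486000, min=219683/54000, spread=5363/24300
Step 6: max=62060809/14580000, min=122869/30000, spread=93859/583200
Step 7: max=3709474481/874800000, min=199736467/48600000, spread=4568723/34992000
Step 8: max=221732435629/52488000000, min=6013618889/1458000000, spread=8387449/83980800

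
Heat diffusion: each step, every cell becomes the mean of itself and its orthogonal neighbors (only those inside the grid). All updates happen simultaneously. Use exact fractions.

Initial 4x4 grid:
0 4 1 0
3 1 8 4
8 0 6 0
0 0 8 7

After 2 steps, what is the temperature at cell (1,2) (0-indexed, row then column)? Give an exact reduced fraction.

Answer: 357/100

Derivation:
Step 1: cell (1,2) = 4
Step 2: cell (1,2) = 357/100
Full grid after step 2:
  41/18 617/240 125/48 95/36
  677/240 147/50 357/100 155/48
  137/48 307/100 209/50 333/80
  89/36 155/48 333/80 29/6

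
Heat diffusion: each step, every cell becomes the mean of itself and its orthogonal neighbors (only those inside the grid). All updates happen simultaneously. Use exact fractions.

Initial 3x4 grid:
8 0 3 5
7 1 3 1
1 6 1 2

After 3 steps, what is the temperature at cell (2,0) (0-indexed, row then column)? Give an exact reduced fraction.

Step 1: cell (2,0) = 14/3
Step 2: cell (2,0) = 67/18
Step 3: cell (2,0) = 4097/1080
Full grid after step 3:
  239/60 7919/2400 7049/2400 923/360
  54269/14400 20251/6000 15161/6000 36559/14400
  4097/1080 21757/7200 18947/7200 601/270

Answer: 4097/1080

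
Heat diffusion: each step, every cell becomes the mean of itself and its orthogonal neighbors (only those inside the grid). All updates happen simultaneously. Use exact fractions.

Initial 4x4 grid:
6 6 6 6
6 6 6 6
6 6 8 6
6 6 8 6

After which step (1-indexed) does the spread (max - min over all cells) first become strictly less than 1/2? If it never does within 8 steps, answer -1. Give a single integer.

Step 1: max=7, min=6, spread=1
Step 2: max=809/120, min=6, spread=89/120
Step 3: max=898/135, min=6, spread=88/135
Step 4: max=53477/8100, min=1813/300, spread=2263/4050
Step 5: max=63593/9720, min=18209/3000, spread=14362/30375
  -> spread < 1/2 first at step 5
Step 6: max=23691337/3645000, min=411851/67500, spread=1451383/3645000
Step 7: max=706474183/109350000, min=2480927/405000, spread=36623893/109350000
Step 8: max=21095676001/3280500000, min=124518379/20250000, spread=923698603/3280500000

Answer: 5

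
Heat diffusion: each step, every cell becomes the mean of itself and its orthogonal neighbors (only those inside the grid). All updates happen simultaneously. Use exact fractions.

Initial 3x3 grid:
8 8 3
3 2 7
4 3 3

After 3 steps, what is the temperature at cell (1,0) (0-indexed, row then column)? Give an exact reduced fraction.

Step 1: cell (1,0) = 17/4
Step 2: cell (1,0) = 1111/240
Step 3: cell (1,0) = 63377/14400
Full grid after step 3:
  5563/1080 71977/14400 913/180
  63377/14400 9133/2000 63127/14400
  8621/2160 1711/450 8771/2160

Answer: 63377/14400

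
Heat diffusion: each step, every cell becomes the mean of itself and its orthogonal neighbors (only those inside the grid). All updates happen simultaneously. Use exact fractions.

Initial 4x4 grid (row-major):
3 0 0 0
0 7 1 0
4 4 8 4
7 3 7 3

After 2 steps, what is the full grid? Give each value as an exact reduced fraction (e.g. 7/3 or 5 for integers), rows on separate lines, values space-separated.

After step 1:
  1 5/2 1/4 0
  7/2 12/5 16/5 5/4
  15/4 26/5 24/5 15/4
  14/3 21/4 21/4 14/3
After step 2:
  7/3 123/80 119/80 1/2
  213/80 84/25 119/50 41/20
  1027/240 107/25 111/25 217/60
  41/9 611/120 599/120 41/9

Answer: 7/3 123/80 119/80 1/2
213/80 84/25 119/50 41/20
1027/240 107/25 111/25 217/60
41/9 611/120 599/120 41/9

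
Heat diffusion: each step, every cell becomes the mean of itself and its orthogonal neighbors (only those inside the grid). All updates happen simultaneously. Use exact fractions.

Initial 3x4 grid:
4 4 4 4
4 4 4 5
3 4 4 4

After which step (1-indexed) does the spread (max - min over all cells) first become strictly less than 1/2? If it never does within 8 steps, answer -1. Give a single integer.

Answer: 3

Derivation:
Step 1: max=13/3, min=11/3, spread=2/3
Step 2: max=1027/240, min=67/18, spread=401/720
Step 3: max=9077/2160, min=823/216, spread=847/2160
  -> spread < 1/2 first at step 3
Step 4: max=3602011/864000, min=499619/129600, spread=813653/2592000
Step 5: max=32234501/7776000, min=30240271/7776000, spread=199423/777600
Step 6: max=1923634399/466560000, min=1826718449/466560000, spread=1938319/9331200
Step 7: max=114942690341/27993600000, min=110155300891/27993600000, spread=95747789/559872000
Step 8: max=6871417997119/1679616000000, min=6636412214369/1679616000000, spread=940023131/6718464000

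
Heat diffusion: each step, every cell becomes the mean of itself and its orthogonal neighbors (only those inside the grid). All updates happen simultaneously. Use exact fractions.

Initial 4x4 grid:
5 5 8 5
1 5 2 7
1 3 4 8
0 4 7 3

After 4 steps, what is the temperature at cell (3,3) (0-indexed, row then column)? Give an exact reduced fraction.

Answer: 3364/675

Derivation:
Step 1: cell (3,3) = 6
Step 2: cell (3,3) = 16/3
Step 3: cell (3,3) = 929/180
Step 4: cell (3,3) = 3364/675
Full grid after step 4:
  63127/16200 936019/216000 1100779/216000 350677/64800
  733609/216000 182449/45000 861487/180000 288631/54000
  651241/216000 128801/36000 1714/375 6127/1200
  184279/64800 188059/54000 351/80 3364/675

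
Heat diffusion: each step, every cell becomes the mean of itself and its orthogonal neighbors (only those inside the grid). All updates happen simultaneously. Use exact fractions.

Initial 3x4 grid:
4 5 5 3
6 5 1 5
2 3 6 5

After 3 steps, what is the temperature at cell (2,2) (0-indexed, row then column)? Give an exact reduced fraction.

Step 1: cell (2,2) = 15/4
Step 2: cell (2,2) = 1049/240
Step 3: cell (2,2) = 29249/7200
Full grid after step 3:
  317/72 3501/800 29099/7200 8939/2160
  61733/14400 24607/6000 12671/3000 29149/7200
  217/54 29659/7200 29249/7200 9329/2160

Answer: 29249/7200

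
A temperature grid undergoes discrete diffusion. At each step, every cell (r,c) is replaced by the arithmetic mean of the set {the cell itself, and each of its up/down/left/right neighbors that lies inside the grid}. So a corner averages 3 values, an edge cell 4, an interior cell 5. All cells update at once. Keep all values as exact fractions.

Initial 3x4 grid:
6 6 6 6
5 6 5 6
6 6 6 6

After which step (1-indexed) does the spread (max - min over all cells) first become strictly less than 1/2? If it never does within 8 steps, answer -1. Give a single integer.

Answer: 1

Derivation:
Step 1: max=6, min=28/5, spread=2/5
  -> spread < 1/2 first at step 1
Step 2: max=471/80, min=1361/240, spread=13/60
Step 3: max=2113/360, min=6203/1080, spread=17/135
Step 4: max=1685119/288000, min=4970777/864000, spread=4229/43200
Step 5: max=15133229/2592000, min=44871307/7776000, spread=26419/388800
Step 6: max=6047239159/1036800000, min=17964647777/3110400000, spread=1770697/31104000
Step 7: max=54360538769/9331200000, min=161887299607/27993600000, spread=11943167/279936000
Step 8: max=21733346304079/3732480000000, min=64787066721737/11197440000000, spread=825944381/22394880000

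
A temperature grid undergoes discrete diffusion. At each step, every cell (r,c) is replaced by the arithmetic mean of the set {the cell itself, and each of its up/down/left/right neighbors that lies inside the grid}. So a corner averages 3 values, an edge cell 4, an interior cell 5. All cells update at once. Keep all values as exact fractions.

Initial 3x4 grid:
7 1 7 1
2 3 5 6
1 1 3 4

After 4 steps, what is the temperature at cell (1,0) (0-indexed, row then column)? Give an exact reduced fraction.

Step 1: cell (1,0) = 13/4
Step 2: cell (1,0) = 619/240
Step 3: cell (1,0) = 42689/14400
Step 4: cell (1,0) = 2502931/864000
Full grid after step 4:
  428599/129600 374377/108000 425297/108000 65563/16200
  2502931/864000 1185719/360000 217199/60000 290293/72000
  352549/129600 624629/216000 757469/216000 243677/64800

Answer: 2502931/864000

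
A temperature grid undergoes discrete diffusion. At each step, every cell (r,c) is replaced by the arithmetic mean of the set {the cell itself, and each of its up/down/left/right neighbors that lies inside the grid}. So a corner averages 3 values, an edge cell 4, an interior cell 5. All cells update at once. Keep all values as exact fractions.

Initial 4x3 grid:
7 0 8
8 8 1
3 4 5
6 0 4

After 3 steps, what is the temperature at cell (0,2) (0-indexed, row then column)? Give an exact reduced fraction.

Step 1: cell (0,2) = 3
Step 2: cell (0,2) = 19/4
Step 3: cell (0,2) = 1063/240
Full grid after step 3:
  619/120 8071/1600 1063/240
  4173/800 4611/1000 1799/400
  10759/2400 8537/2000 2321/600
  575/144 2943/800 257/72

Answer: 1063/240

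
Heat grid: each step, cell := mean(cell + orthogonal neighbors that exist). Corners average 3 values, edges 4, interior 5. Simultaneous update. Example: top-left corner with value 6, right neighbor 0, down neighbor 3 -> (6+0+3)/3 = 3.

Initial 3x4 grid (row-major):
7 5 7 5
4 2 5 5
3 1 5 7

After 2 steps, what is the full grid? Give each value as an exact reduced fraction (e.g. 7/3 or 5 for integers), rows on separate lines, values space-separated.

After step 1:
  16/3 21/4 11/2 17/3
  4 17/5 24/5 11/2
  8/3 11/4 9/2 17/3
After step 2:
  175/36 1169/240 1273/240 50/9
  77/20 101/25 237/50 649/120
  113/36 799/240 1063/240 47/9

Answer: 175/36 1169/240 1273/240 50/9
77/20 101/25 237/50 649/120
113/36 799/240 1063/240 47/9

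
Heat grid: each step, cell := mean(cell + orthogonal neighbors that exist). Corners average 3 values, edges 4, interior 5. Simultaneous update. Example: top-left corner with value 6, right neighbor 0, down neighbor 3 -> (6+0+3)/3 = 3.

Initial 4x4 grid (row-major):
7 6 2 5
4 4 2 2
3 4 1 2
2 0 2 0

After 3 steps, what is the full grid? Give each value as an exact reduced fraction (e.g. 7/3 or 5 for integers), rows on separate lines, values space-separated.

After step 1:
  17/3 19/4 15/4 3
  9/2 4 11/5 11/4
  13/4 12/5 11/5 5/4
  5/3 2 3/4 4/3
After step 2:
  179/36 109/24 137/40 19/6
  209/48 357/100 149/50 23/10
  709/240 277/100 44/25 113/60
  83/36 409/240 377/240 10/9
After step 3:
  1997/432 7429/1800 2117/600 1067/360
  28531/7200 21859/6000 2807/1000 1033/400
  22291/7200 1531/600 13157/6000 6349/3600
  2507/1080 15031/7200 11063/7200 3287/2160

Answer: 1997/432 7429/1800 2117/600 1067/360
28531/7200 21859/6000 2807/1000 1033/400
22291/7200 1531/600 13157/6000 6349/3600
2507/1080 15031/7200 11063/7200 3287/2160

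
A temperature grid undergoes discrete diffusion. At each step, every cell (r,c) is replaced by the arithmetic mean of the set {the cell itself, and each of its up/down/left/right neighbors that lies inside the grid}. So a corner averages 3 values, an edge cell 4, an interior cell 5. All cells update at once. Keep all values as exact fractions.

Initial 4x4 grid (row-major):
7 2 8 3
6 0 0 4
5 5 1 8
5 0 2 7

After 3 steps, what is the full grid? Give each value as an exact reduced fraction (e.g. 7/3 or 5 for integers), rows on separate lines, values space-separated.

After step 1:
  5 17/4 13/4 5
  9/2 13/5 13/5 15/4
  21/4 11/5 16/5 5
  10/3 3 5/2 17/3
After step 2:
  55/12 151/40 151/40 4
  347/80 323/100 77/25 327/80
  917/240 13/4 31/10 1057/240
  139/36 331/120 431/120 79/18
After step 3:
  3047/720 4609/1200 1463/400 949/240
  9583/2400 7069/2000 6909/2000 9343/2400
  5497/1440 19391/6000 20911/6000 5753/1440
  7517/2160 2423/720 2491/720 8917/2160

Answer: 3047/720 4609/1200 1463/400 949/240
9583/2400 7069/2000 6909/2000 9343/2400
5497/1440 19391/6000 20911/6000 5753/1440
7517/2160 2423/720 2491/720 8917/2160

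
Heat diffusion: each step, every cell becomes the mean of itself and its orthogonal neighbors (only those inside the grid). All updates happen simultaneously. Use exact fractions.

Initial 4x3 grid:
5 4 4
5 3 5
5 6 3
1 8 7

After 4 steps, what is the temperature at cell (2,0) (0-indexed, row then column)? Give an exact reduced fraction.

Answer: 1021297/216000

Derivation:
Step 1: cell (2,0) = 17/4
Step 2: cell (2,0) = 221/48
Step 3: cell (2,0) = 33901/7200
Step 4: cell (2,0) = 1021297/216000
Full grid after step 4:
  285001/64800 79051/18000 141163/32400
  979657/216000 271277/60000 247133/54000
  1021297/216000 436103/90000 88181/18000
  79699/16200 2179379/432000 111157/21600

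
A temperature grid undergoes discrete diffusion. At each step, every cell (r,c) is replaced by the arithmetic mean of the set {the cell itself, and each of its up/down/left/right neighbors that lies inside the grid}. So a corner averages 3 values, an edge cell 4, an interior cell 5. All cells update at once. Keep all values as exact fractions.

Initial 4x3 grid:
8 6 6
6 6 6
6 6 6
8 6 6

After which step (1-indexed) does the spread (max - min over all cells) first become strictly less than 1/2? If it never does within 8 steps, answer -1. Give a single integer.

Step 1: max=20/3, min=6, spread=2/3
Step 2: max=59/9, min=6, spread=5/9
Step 3: max=1387/216, min=731/120, spread=89/270
  -> spread < 1/2 first at step 3
Step 4: max=82607/12960, min=11051/1800, spread=15199/64800
Step 5: max=4926913/777600, min=37063/6000, spread=617741/3888000
Step 6: max=122761393/19440000, min=40187131/6480000, spread=55/486
Step 7: max=7348643387/1166400000, min=2417993629/388800000, spread=7573/93312
Step 8: max=440156778133/69984000000, min=48453739237/7776000000, spread=32585/559872

Answer: 3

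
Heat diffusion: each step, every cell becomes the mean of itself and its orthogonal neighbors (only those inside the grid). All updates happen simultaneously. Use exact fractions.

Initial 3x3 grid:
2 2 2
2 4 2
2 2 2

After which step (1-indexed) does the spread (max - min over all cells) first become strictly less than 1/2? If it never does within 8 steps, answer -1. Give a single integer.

Step 1: max=5/2, min=2, spread=1/2
Step 2: max=62/25, min=89/40, spread=51/200
  -> spread < 1/2 first at step 2
Step 3: max=5623/2400, min=407/180, spread=589/7200
Step 4: max=34943/15000, min=329081/144000, spread=31859/720000
Step 5: max=19971607/8640000, min=2064721/900000, spread=751427/43200000
Step 6: max=124634687/54000000, min=1191863129/518400000, spread=23149331/2592000000
Step 7: max=71690654263/31104000000, min=7454931889/3240000000, spread=616540643/155520000000
Step 8: max=447912453983/194400000000, min=4296412008761/1866240000000, spread=17737747379/9331200000000

Answer: 2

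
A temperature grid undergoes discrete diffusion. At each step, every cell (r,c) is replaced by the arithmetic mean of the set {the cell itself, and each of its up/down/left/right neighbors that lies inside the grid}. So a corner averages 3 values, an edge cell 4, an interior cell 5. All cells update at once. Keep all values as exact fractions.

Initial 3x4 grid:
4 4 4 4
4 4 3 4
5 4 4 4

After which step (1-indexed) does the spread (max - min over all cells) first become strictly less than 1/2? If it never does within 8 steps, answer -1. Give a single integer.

Answer: 3

Derivation:
Step 1: max=13/3, min=15/4, spread=7/12
Step 2: max=77/18, min=377/100, spread=457/900
Step 3: max=8933/2160, min=18389/4800, spread=13159/43200
  -> spread < 1/2 first at step 3
Step 4: max=532447/129600, min=166249/43200, spread=337/1296
Step 5: max=31580873/7776000, min=66881309/17280000, spread=29685679/155520000
Step 6: max=1886617507/466560000, min=603350419/155520000, spread=61253/373248
Step 7: max=112623453713/27993600000, min=36343460321/9331200000, spread=14372291/111974400
Step 8: max=6737770795267/1679616000000, min=2185726456339/559872000000, spread=144473141/1343692800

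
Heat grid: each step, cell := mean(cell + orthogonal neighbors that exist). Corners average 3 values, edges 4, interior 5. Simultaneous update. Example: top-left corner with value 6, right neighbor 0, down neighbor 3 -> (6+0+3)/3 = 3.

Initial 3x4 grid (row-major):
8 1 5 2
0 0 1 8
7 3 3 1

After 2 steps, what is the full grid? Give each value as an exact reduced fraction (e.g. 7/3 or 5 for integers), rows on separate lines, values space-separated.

After step 1:
  3 7/2 9/4 5
  15/4 1 17/5 3
  10/3 13/4 2 4
After step 2:
  41/12 39/16 283/80 41/12
  133/48 149/50 233/100 77/20
  31/9 115/48 253/80 3

Answer: 41/12 39/16 283/80 41/12
133/48 149/50 233/100 77/20
31/9 115/48 253/80 3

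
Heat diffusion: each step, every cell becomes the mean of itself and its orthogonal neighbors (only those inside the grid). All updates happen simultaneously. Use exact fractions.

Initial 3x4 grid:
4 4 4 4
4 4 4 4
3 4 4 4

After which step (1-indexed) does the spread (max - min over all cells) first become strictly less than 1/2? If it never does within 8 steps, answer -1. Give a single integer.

Step 1: max=4, min=11/3, spread=1/3
  -> spread < 1/2 first at step 1
Step 2: max=4, min=67/18, spread=5/18
Step 3: max=4, min=823/216, spread=41/216
Step 4: max=4, min=99463/25920, spread=4217/25920
Step 5: max=28721/7200, min=6011651/1555200, spread=38417/311040
Step 6: max=573403/144000, min=362047789/93312000, spread=1903471/18662400
Step 7: max=17164241/4320000, min=21793890911/5598720000, spread=18038617/223948800
Step 8: max=1542273241/388800000, min=1310424617149/335923200000, spread=883978523/13436928000

Answer: 1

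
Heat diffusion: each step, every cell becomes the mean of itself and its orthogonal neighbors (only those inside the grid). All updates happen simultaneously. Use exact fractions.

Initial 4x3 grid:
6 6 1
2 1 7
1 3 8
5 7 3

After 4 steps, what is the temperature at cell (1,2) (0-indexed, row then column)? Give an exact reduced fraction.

Answer: 463343/108000

Derivation:
Step 1: cell (1,2) = 17/4
Step 2: cell (1,2) = 539/120
Step 3: cell (1,2) = 3851/900
Step 4: cell (1,2) = 463343/108000
Full grid after step 4:
  119639/32400 1705627/432000 268003/64800
  801811/216000 177497/45000 463343/108000
  826331/216000 188147/45000 54067/12000
  32791/8100 1893517/432000 101401/21600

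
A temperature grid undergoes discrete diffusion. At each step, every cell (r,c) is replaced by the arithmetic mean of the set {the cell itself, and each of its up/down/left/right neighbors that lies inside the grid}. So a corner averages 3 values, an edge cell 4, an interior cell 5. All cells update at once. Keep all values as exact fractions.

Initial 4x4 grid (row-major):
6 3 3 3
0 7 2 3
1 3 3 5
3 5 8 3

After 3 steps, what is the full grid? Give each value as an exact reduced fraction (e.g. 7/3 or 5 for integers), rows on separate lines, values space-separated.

After step 1:
  3 19/4 11/4 3
  7/2 3 18/5 13/4
  7/4 19/5 21/5 7/2
  3 19/4 19/4 16/3
After step 2:
  15/4 27/8 141/40 3
  45/16 373/100 84/25 267/80
  241/80 7/2 397/100 977/240
  19/6 163/40 571/120 163/36
After step 3:
  53/16 719/200 663/200 263/80
  2661/800 6711/2000 7169/2000 8261/2400
  1499/480 1463/400 23591/6000 28631/7200
  2461/720 31/8 7799/1800 9617/2160

Answer: 53/16 719/200 663/200 263/80
2661/800 6711/2000 7169/2000 8261/2400
1499/480 1463/400 23591/6000 28631/7200
2461/720 31/8 7799/1800 9617/2160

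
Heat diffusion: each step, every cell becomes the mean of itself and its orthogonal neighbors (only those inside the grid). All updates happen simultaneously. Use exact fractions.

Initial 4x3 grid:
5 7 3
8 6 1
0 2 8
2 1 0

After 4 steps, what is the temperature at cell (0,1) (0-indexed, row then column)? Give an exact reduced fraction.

Answer: 4071311/864000

Derivation:
Step 1: cell (0,1) = 21/4
Step 2: cell (0,1) = 1223/240
Step 3: cell (0,1) = 70789/14400
Step 4: cell (0,1) = 4071311/864000
Full grid after step 4:
  628649/129600 4071311/864000 583349/129600
  922099/216000 1512649/360000 866599/216000
  237553/72000 388283/120000 78851/24000
  37421/14400 756917/288000 117163/43200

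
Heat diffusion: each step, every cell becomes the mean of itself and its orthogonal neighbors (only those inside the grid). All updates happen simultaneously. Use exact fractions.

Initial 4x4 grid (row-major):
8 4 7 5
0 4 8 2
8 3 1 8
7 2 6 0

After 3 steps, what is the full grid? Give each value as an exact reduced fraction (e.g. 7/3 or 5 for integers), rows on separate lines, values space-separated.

Answer: 3391/720 11711/2400 37069/7200 10849/2160
5533/1200 9229/2000 27331/6000 17537/3600
16403/3600 25399/6000 26083/6000 14261/3600
9781/2160 31261/7200 27037/7200 8617/2160

Derivation:
After step 1:
  4 23/4 6 14/3
  5 19/5 22/5 23/4
  9/2 18/5 26/5 11/4
  17/3 9/2 9/4 14/3
After step 2:
  59/12 391/80 1249/240 197/36
  173/40 451/100 503/100 527/120
  563/120 108/25 91/25 551/120
  44/9 961/240 997/240 29/9
After step 3:
  3391/720 11711/2400 37069/7200 10849/2160
  5533/1200 9229/2000 27331/6000 17537/3600
  16403/3600 25399/6000 26083/6000 14261/3600
  9781/2160 31261/7200 27037/7200 8617/2160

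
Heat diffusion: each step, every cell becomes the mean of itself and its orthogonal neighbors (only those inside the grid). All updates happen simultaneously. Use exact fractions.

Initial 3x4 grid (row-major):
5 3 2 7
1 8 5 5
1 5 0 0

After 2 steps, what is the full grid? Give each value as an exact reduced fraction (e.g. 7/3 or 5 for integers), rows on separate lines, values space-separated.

Answer: 15/4 323/80 209/48 79/18
809/240 403/100 97/25 175/48
115/36 191/60 35/12 101/36

Derivation:
After step 1:
  3 9/2 17/4 14/3
  15/4 22/5 4 17/4
  7/3 7/2 5/2 5/3
After step 2:
  15/4 323/80 209/48 79/18
  809/240 403/100 97/25 175/48
  115/36 191/60 35/12 101/36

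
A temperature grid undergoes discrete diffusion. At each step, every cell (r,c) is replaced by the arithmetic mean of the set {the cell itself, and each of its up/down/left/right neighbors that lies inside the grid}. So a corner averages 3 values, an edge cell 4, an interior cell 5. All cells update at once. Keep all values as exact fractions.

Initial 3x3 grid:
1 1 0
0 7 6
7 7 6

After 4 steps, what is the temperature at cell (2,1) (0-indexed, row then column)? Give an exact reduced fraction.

Step 1: cell (2,1) = 27/4
Step 2: cell (2,1) = 439/80
Step 3: cell (2,1) = 8331/1600
Step 4: cell (2,1) = 152719/32000
Full grid after step 4:
  101291/32400 930221/288000 29029/8100
  3234413/864000 244601/60000 3672913/864000
  292957/64800 152719/32000 322607/64800

Answer: 152719/32000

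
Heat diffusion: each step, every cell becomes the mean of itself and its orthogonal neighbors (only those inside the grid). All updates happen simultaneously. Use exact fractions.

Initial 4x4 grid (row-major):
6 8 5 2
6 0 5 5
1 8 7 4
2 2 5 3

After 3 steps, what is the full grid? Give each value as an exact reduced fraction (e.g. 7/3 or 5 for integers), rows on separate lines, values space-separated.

After step 1:
  20/3 19/4 5 4
  13/4 27/5 22/5 4
  17/4 18/5 29/5 19/4
  5/3 17/4 17/4 4
After step 2:
  44/9 1309/240 363/80 13/3
  587/120 107/25 123/25 343/80
  383/120 233/50 114/25 371/80
  61/18 413/120 183/40 13/3
After step 3:
  10969/2160 34489/7200 3849/800 1579/360
  15527/3600 29047/6000 4517/1000 10907/2400
  14519/3600 302/75 9341/2000 10691/2400
  451/135 14459/3600 1691/400 3251/720

Answer: 10969/2160 34489/7200 3849/800 1579/360
15527/3600 29047/6000 4517/1000 10907/2400
14519/3600 302/75 9341/2000 10691/2400
451/135 14459/3600 1691/400 3251/720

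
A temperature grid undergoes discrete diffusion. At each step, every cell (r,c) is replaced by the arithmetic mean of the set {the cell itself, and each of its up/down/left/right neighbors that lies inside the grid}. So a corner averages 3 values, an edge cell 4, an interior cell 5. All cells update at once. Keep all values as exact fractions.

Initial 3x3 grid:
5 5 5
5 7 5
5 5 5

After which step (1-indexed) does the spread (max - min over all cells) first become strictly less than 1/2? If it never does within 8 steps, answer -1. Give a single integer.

Answer: 2

Derivation:
Step 1: max=11/2, min=5, spread=1/2
Step 2: max=137/25, min=209/40, spread=51/200
  -> spread < 1/2 first at step 2
Step 3: max=12823/2400, min=947/180, spread=589/7200
Step 4: max=79943/15000, min=761081/144000, spread=31859/720000
Step 5: max=45891607/8640000, min=4764721/900000, spread=751427/43200000
Step 6: max=286634687/54000000, min=2747063129/518400000, spread=23149331/2592000000
Step 7: max=165002654263/31104000000, min=17174931889/3240000000, spread=616540643/155520000000
Step 8: max=1031112453983/194400000000, min=9895132008761/1866240000000, spread=17737747379/9331200000000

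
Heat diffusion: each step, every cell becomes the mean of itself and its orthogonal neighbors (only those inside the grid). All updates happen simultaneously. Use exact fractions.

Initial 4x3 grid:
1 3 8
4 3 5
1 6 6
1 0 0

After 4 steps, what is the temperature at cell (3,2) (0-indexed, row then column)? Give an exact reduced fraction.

Step 1: cell (3,2) = 2
Step 2: cell (3,2) = 8/3
Step 3: cell (3,2) = 997/360
Step 4: cell (3,2) = 42287/14400
Full grid after step 4:
  439583/129600 372413/96000 550183/129600
  684403/216000 430781/120000 878153/216000
  571603/216000 1109843/360000 246451/72000
  302783/129600 2198017/864000 42287/14400

Answer: 42287/14400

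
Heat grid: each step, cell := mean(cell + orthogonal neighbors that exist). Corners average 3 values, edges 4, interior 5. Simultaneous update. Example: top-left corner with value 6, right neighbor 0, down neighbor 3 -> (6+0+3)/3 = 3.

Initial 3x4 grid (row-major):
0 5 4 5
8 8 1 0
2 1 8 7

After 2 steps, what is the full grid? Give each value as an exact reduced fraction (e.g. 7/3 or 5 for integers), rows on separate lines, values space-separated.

Answer: 157/36 127/30 19/5 10/3
171/40 223/50 401/100 309/80
155/36 259/60 91/20 25/6

Derivation:
After step 1:
  13/3 17/4 15/4 3
  9/2 23/5 21/5 13/4
  11/3 19/4 17/4 5
After step 2:
  157/36 127/30 19/5 10/3
  171/40 223/50 401/100 309/80
  155/36 259/60 91/20 25/6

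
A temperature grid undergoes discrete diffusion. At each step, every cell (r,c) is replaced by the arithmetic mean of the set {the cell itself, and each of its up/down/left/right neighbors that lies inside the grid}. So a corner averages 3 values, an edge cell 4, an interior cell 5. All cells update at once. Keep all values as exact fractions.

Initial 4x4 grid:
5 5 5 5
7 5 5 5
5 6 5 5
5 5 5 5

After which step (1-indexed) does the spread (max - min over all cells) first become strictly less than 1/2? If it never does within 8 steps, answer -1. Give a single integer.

Answer: 3

Derivation:
Step 1: max=23/4, min=5, spread=3/4
Step 2: max=1351/240, min=5, spread=151/240
Step 3: max=11761/2160, min=5, spread=961/2160
  -> spread < 1/2 first at step 3
Step 4: max=1168531/216000, min=4037/800, spread=78541/216000
Step 5: max=10410121/1944000, min=54787/10800, spread=548461/1944000
Step 6: max=1036150741/194400000, min=687599/135000, spread=46008181/194400000
Step 7: max=9280618681/1749600000, min=1655581553/324000000, spread=851195737/4374000000
Step 8: max=925164946561/174960000000, min=3114048059/607500000, spread=28319105569/174960000000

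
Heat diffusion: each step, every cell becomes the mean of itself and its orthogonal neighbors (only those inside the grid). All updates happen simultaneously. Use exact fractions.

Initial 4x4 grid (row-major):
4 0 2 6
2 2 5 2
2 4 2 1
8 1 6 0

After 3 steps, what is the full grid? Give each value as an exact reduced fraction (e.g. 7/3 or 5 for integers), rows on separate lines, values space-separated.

Answer: 1777/720 1961/800 21113/7200 1589/540
781/300 5663/2000 4001/1500 21263/7200
3023/900 8699/3000 17789/6000 17399/7200
3761/1080 12617/3600 9697/3600 5651/2160

Derivation:
After step 1:
  2 2 13/4 10/3
  5/2 13/5 13/5 7/2
  4 11/5 18/5 5/4
  11/3 19/4 9/4 7/3
After step 2:
  13/6 197/80 671/240 121/36
  111/40 119/50 311/100 641/240
  371/120 343/100 119/50 641/240
  149/36 193/60 97/30 35/18
After step 3:
  1777/720 1961/800 21113/7200 1589/540
  781/300 5663/2000 4001/1500 21263/7200
  3023/900 8699/3000 17789/6000 17399/7200
  3761/1080 12617/3600 9697/3600 5651/2160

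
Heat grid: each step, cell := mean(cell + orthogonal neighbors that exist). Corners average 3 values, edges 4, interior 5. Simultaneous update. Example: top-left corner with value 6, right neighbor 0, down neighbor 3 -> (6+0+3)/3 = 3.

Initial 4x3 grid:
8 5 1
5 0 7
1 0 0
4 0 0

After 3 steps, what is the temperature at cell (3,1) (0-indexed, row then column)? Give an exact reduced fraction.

Step 1: cell (3,1) = 1
Step 2: cell (3,1) = 43/60
Step 3: cell (3,1) = 4613/3600
Full grid after step 3:
  1499/360 25991/7200 7529/2160
  1267/400 18383/6000 17381/7200
  4189/1800 9553/6000 1309/800
  793/540 4613/3600 629/720

Answer: 4613/3600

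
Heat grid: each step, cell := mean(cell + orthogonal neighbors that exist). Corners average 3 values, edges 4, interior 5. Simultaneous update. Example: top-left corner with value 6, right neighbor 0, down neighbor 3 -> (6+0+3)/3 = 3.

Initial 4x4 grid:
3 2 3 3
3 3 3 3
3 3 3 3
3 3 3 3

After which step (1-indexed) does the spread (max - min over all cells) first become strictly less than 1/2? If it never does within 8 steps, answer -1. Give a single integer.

Step 1: max=3, min=8/3, spread=1/3
  -> spread < 1/2 first at step 1
Step 2: max=3, min=329/120, spread=31/120
Step 3: max=3, min=3029/1080, spread=211/1080
Step 4: max=3, min=307157/108000, spread=16843/108000
Step 5: max=26921/9000, min=2777357/972000, spread=130111/972000
Step 6: max=1612841/540000, min=83837633/29160000, spread=3255781/29160000
Step 7: max=1608893/540000, min=2524046309/874800000, spread=82360351/874800000
Step 8: max=289093559/97200000, min=75980683109/26244000000, spread=2074577821/26244000000

Answer: 1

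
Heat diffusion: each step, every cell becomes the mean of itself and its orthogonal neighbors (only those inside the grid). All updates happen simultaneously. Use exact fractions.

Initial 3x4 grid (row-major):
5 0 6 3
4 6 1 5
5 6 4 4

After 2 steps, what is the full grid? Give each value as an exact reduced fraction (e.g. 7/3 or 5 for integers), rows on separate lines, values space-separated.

After step 1:
  3 17/4 5/2 14/3
  5 17/5 22/5 13/4
  5 21/4 15/4 13/3
After step 2:
  49/12 263/80 949/240 125/36
  41/10 223/50 173/50 333/80
  61/12 87/20 133/30 34/9

Answer: 49/12 263/80 949/240 125/36
41/10 223/50 173/50 333/80
61/12 87/20 133/30 34/9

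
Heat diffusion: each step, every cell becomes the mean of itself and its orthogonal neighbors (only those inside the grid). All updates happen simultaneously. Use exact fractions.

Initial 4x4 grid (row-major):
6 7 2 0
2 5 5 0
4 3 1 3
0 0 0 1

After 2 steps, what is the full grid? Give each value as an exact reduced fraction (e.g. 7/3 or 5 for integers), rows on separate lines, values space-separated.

Answer: 19/4 179/40 353/120 37/18
159/40 377/100 149/50 391/240
313/120 62/25 187/100 419/240
13/9 311/240 299/240 37/36

Derivation:
After step 1:
  5 5 7/2 2/3
  17/4 22/5 13/5 2
  9/4 13/5 12/5 5/4
  4/3 3/4 1/2 4/3
After step 2:
  19/4 179/40 353/120 37/18
  159/40 377/100 149/50 391/240
  313/120 62/25 187/100 419/240
  13/9 311/240 299/240 37/36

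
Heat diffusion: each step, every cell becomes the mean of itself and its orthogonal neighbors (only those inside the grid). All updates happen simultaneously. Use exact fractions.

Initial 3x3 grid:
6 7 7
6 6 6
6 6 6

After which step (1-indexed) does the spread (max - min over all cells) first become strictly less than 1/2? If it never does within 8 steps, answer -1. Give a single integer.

Step 1: max=20/3, min=6, spread=2/3
Step 2: max=233/36, min=6, spread=17/36
  -> spread < 1/2 first at step 2
Step 3: max=13807/2160, min=1091/180, spread=143/432
Step 4: max=820349/129600, min=16463/2700, spread=1205/5184
Step 5: max=48955303/7776000, min=441541/72000, spread=10151/62208
Step 6: max=2925029141/466560000, min=119649209/19440000, spread=85517/746496
Step 7: max=175033990927/27993600000, min=14398553671/2332800000, spread=720431/8957952
Step 8: max=10481310194669/1679616000000, min=36064161863/5832000000, spread=6069221/107495424

Answer: 2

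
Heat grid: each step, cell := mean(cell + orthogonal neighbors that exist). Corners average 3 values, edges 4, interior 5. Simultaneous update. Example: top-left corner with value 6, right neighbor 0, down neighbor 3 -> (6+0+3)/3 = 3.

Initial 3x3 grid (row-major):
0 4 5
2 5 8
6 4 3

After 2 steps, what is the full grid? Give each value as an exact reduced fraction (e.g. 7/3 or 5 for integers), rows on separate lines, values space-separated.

After step 1:
  2 7/2 17/3
  13/4 23/5 21/4
  4 9/2 5
After step 2:
  35/12 473/120 173/36
  277/80 211/50 1231/240
  47/12 181/40 59/12

Answer: 35/12 473/120 173/36
277/80 211/50 1231/240
47/12 181/40 59/12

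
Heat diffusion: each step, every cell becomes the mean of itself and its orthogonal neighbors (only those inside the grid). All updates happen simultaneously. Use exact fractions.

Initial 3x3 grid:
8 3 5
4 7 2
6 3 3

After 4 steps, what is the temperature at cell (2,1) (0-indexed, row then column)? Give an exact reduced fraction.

Answer: 1236599/288000

Derivation:
Step 1: cell (2,1) = 19/4
Step 2: cell (2,1) = 311/80
Step 3: cell (2,1) = 7139/1600
Step 4: cell (2,1) = 1236599/288000
Full grid after step 4:
  18031/3600 3965297/864000 142879/32400
  4123547/864000 414541/90000 1183849/288000
  38401/8100 1236599/288000 33551/8100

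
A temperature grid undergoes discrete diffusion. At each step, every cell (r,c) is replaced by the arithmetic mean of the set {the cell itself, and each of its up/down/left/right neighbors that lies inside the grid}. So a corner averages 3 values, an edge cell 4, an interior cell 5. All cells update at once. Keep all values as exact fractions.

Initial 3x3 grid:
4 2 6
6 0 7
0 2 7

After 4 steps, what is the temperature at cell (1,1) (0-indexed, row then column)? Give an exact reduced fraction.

Step 1: cell (1,1) = 17/5
Step 2: cell (1,1) = 323/100
Step 3: cell (1,1) = 7327/2000
Step 4: cell (1,1) = 425969/120000
Full grid after step 4:
  8027/2400 29967/8000 14453/3600
  1410593/432000 425969/120000 872609/216000
  403433/129600 1014937/288000 498283/129600

Answer: 425969/120000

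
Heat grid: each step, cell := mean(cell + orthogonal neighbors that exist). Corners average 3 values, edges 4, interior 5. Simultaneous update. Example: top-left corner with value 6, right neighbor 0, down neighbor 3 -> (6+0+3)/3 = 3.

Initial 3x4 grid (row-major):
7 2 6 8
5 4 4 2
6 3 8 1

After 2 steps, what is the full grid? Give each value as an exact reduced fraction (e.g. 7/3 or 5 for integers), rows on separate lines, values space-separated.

Answer: 179/36 1081/240 1193/240 169/36
553/120 239/50 423/100 351/80
185/36 1051/240 1063/240 137/36

Derivation:
After step 1:
  14/3 19/4 5 16/3
  11/2 18/5 24/5 15/4
  14/3 21/4 4 11/3
After step 2:
  179/36 1081/240 1193/240 169/36
  553/120 239/50 423/100 351/80
  185/36 1051/240 1063/240 137/36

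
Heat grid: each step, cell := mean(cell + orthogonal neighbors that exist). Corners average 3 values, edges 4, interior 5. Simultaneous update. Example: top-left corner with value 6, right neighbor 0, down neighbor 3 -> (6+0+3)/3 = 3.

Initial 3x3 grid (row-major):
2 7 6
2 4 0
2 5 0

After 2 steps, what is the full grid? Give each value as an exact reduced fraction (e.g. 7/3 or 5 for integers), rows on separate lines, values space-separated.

After step 1:
  11/3 19/4 13/3
  5/2 18/5 5/2
  3 11/4 5/3
After step 2:
  131/36 327/80 139/36
  383/120 161/50 121/40
  11/4 661/240 83/36

Answer: 131/36 327/80 139/36
383/120 161/50 121/40
11/4 661/240 83/36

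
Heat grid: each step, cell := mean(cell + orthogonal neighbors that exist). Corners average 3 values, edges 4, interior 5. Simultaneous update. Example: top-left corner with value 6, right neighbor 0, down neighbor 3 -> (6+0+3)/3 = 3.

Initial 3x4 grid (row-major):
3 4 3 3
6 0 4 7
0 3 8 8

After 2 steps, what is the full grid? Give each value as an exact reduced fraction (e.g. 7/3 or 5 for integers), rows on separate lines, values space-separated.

After step 1:
  13/3 5/2 7/2 13/3
  9/4 17/5 22/5 11/2
  3 11/4 23/4 23/3
After step 2:
  109/36 103/30 221/60 40/9
  779/240 153/50 451/100 219/40
  8/3 149/40 617/120 227/36

Answer: 109/36 103/30 221/60 40/9
779/240 153/50 451/100 219/40
8/3 149/40 617/120 227/36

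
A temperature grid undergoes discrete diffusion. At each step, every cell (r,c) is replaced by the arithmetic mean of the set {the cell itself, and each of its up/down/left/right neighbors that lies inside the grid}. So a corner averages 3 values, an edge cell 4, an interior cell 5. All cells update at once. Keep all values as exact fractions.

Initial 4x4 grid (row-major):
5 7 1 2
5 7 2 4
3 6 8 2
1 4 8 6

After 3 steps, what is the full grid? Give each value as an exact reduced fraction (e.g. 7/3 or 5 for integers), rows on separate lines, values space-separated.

Answer: 10759/2160 16877/3600 2729/720 3547/1080
35119/7200 28609/6000 13057/3000 133/36
32167/7200 1837/375 29201/6000 4279/900
1157/270 34177/7200 38297/7200 11207/2160

Derivation:
After step 1:
  17/3 5 3 7/3
  5 27/5 22/5 5/2
  15/4 28/5 26/5 5
  8/3 19/4 13/2 16/3
After step 2:
  47/9 143/30 221/60 47/18
  1189/240 127/25 41/10 427/120
  1021/240 247/50 267/50 541/120
  67/18 1171/240 1307/240 101/18
After step 3:
  10759/2160 16877/3600 2729/720 3547/1080
  35119/7200 28609/6000 13057/3000 133/36
  32167/7200 1837/375 29201/6000 4279/900
  1157/270 34177/7200 38297/7200 11207/2160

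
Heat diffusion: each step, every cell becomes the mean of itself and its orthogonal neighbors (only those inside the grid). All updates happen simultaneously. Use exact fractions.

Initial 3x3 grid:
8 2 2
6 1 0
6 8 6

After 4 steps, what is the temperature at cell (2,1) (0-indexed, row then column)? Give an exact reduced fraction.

Step 1: cell (2,1) = 21/4
Step 2: cell (2,1) = 1199/240
Step 3: cell (2,1) = 67153/14400
Step 4: cell (2,1) = 3888191/864000
Full grid after step 4:
  275099/64800 3194191/864000 208349/64800
  1336397/288000 15277/3750 1019897/288000
  319699/64800 3888191/864000 257749/64800

Answer: 3888191/864000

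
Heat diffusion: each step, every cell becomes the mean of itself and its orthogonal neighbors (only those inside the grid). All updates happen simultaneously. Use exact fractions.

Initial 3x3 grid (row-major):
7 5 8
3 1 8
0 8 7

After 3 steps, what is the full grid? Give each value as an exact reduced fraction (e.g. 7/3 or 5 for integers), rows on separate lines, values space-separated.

After step 1:
  5 21/4 7
  11/4 5 6
  11/3 4 23/3
After step 2:
  13/3 89/16 73/12
  197/48 23/5 77/12
  125/36 61/12 53/9
After step 3:
  14/3 4939/960 289/48
  11887/2880 773/150 2069/360
  1823/432 857/180 313/54

Answer: 14/3 4939/960 289/48
11887/2880 773/150 2069/360
1823/432 857/180 313/54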